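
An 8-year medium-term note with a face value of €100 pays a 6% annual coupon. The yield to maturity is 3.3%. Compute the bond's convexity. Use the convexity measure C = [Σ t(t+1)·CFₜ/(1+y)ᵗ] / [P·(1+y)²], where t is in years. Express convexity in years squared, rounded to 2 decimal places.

53.13

With y = 0.033:
  t   CF        PV=CF/(1+0.033)^t    t·PV        t(t+1)·PV
  1         6.00         5.8083         5.8083          11.6167
  2         6.00         5.6228        11.2455          33.7366
  3         6.00         5.4431        16.3294          65.3178
  4         6.00         5.2693        21.0771         105.3853
  5         6.00         5.1009        25.5047         153.0280
  6         6.00         4.9380        29.6279         207.3952
  7         6.00         4.7802        33.4616         267.6930
  8       106.00        81.7529       654.0234       5,886.2105
  Σ                    118.7156       797.0779       6,730.3830
P = 118.7156.
Convexity = Σ t(t+1)·PV / [P·(1+y)²] = 6,730.3830 / (118.7156 × 1.067089) = 53.12897.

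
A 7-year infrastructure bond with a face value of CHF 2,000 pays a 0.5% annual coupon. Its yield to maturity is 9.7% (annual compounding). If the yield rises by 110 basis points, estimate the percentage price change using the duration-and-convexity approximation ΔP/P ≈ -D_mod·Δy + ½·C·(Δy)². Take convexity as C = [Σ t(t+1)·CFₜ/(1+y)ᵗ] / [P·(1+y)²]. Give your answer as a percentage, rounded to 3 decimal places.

With y = 0.097:
  t   CF        PV=CF/(1+0.097)^t    t·PV        t(t+1)·PV
  1        10.00         9.1158         9.1158          18.2315
  2        10.00         8.3097        16.6195          49.8584
  3        10.00         7.5750        22.7249          90.8995
  4        10.00         6.9052        27.6206         138.1031
  5        10.00         6.2946        31.4729         188.8374
  6        10.00         5.7380        34.4280         240.9958
  7     2,010.00     1,051.3557     7,359.4897      58,875.9180
  Σ                  1,095.2939     7,501.4713      59,602.8437
P = 1,095.2939; D_Mac = 6.84882 yrs; D_mod = 6.24323 yrs; C = 45.21922.
Duration effect: -6.24323 × (+0.011) = -0.068676
Convexity effect: 0.5 × 45.21922 × (0.011)² = +0.0027358
ΔP/P ≈ -0.068676 + 0.0027358 = -0.065940 = -6.5940%.

-6.594%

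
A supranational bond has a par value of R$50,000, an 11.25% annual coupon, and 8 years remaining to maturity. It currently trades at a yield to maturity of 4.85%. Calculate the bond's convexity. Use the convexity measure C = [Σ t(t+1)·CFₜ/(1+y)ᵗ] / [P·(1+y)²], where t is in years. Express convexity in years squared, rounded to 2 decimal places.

44.60

With y = 0.0485:
  t   CF        PV=CF/(1+0.0485)^t    t·PV        t(t+1)·PV
  1     5,625.00     5,364.8069     5,364.8069      10,729.6137
  2     5,625.00     5,116.6494    10,233.2987      30,699.8962
  3     5,625.00     4,879.9708    14,639.9124      58,559.6495
  4     5,625.00     4,654.2401    18,616.9606      93,084.8028
  5     5,625.00     4,438.9510    22,194.7551     133,168.5305
  6     5,625.00     4,233.6204    25,401.7226     177,812.0579
  7     5,625.00     4,037.7877    28,264.5141     226,116.1125
  8    55,625.00    38,082.2453   304,657.9620   2,741,921.6581
  Σ                 70,808.2716   429,373.9323   3,472,092.3213
P = 70,808.2716.
Convexity = Σ t(t+1)·PV / [P·(1+y)²] = 3,472,092.3213 / (70,808.2716 × 1.099352) = 44.60365.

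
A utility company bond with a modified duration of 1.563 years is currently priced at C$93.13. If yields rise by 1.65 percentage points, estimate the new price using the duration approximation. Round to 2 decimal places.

Duration approximation: ΔP/P ≈ -D_mod · Δy = -1.563 × (+0.0165) = -0.0257895.
New price ≈ 93.13 × (1 - 0.0257895) = 90.728223865.

C$90.73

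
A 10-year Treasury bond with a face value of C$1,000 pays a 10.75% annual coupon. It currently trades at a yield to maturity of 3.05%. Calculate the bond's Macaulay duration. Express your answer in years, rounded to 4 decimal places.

7.3765 years

Periodic yield y = 0.0305. Discount each cash flow and weight by its year:
  t   CF        PV=CF/(1+0.0305)^t    t·PV
  1       107.50       104.3183       104.3183
  2       107.50       101.2308       202.4615
  3       107.50        98.2346       294.7038
  4       107.50        95.3271       381.3085
  5       107.50        92.5057       462.5285
  6       107.50        89.7678       538.6067
  7       107.50        87.1109       609.7763
  8       107.50        84.5327       676.2612
  9       107.50        82.0307       738.2764
  10    1,107.50       820.0943     8,200.9426
  Σ                  1,655.1528    12,209.1838
Price P = Σ PV = 1,655.1528.
Macaulay duration = Σ(t·PV) / P = 12,209.1838 / 1,655.1528 = 7.37647 years.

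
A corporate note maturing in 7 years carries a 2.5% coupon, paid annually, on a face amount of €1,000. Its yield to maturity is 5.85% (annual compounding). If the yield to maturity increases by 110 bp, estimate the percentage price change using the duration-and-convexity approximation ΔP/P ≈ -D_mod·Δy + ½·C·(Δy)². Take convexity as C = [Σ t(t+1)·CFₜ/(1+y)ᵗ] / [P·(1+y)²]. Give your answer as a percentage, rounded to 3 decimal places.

With y = 0.0585:
  t   CF        PV=CF/(1+0.0585)^t    t·PV        t(t+1)·PV
  1        25.00        23.6183        23.6183          47.2367
  2        25.00        22.3130        44.6260         133.8781
  3        25.00        21.0798        63.2395         252.9581
  4        25.00        19.9148        79.6593         398.2966
  5        25.00        18.8142        94.0710         564.4259
  6        25.00        17.7744       106.6464         746.5246
  7     1,025.00       688.4745     4,819.3212      38,554.5693
  Σ                    811.9891     5,231.1817      40,697.8893
P = 811.9891; D_Mac = 6.44243 yrs; D_mod = 6.08638 yrs; C = 44.73423.
Duration effect: -6.08638 × (+0.011) = -0.066950
Convexity effect: 0.5 × 44.73423 × (0.011)² = +0.0027064
ΔP/P ≈ -0.066950 + 0.0027064 = -0.064244 = -6.4244%.

-6.424%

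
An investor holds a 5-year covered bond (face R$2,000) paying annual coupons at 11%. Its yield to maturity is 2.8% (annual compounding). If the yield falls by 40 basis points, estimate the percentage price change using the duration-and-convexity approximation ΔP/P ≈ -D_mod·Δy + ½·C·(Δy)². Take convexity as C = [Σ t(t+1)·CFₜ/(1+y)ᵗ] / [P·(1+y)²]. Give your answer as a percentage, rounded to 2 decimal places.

With y = 0.028:
  t   CF        PV=CF/(1+0.028)^t    t·PV        t(t+1)·PV
  1       220.00       214.0078       214.0078         428.0156
  2       220.00       208.1788       416.3576       1,249.0727
  3       220.00       202.5085       607.5256       2,430.1024
  4       220.00       196.9927       787.9710       3,939.8548
  5     2,220.00     1,933.6924     9,668.4622      58,010.7734
  Σ                  2,755.3803    11,694.3242      66,057.8189
P = 2,755.3803; D_Mac = 4.24418 yrs; D_mod = 4.12858 yrs; C = 22.68592.
Duration effect: -4.12858 × (-0.004) = +0.016514
Convexity effect: 0.5 × 22.68592 × (-0.004)² = +0.0001815
ΔP/P ≈ +0.016514 + 0.0001815 = +0.016696 = +1.6696%.

+1.67%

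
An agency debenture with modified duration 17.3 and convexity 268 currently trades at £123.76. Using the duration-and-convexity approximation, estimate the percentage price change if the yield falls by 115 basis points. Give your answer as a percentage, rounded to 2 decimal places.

Duration effect: -D_mod·Δy = -17.3 × (-0.0115) = +0.198950
Convexity effect: ½·C·(Δy)² = 0.5 × 268 × (-0.0115)² = +0.0177215
ΔP/P ≈ +0.198950 + 0.0177215 = +0.2166715
= +21.66715%.

+21.67%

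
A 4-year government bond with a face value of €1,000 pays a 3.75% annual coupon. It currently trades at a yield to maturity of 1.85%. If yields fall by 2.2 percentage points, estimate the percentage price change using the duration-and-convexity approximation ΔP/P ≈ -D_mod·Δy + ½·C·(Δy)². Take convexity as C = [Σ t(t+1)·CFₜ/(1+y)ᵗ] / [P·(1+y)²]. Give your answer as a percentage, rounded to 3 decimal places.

With y = 0.0185:
  t   CF        PV=CF/(1+0.0185)^t    t·PV        t(t+1)·PV
  1        37.50        36.8189        36.8189          73.6377
  2        37.50        36.1501        72.3001         216.9004
  3        37.50        35.4934       106.4803         425.9214
  4     1,037.50       964.1486     3,856.5944      19,282.9719
  Σ                  1,072.6110     4,072.1937      19,999.4314
P = 1,072.6110; D_Mac = 3.79652 yrs; D_mod = 3.72756 yrs; C = 17.97436.
Duration effect: -3.72756 × (-0.022) = +0.082006
Convexity effect: 0.5 × 17.97436 × (-0.022)² = +0.0043498
ΔP/P ≈ +0.082006 + 0.0043498 = +0.086356 = +8.6356%.

+8.636%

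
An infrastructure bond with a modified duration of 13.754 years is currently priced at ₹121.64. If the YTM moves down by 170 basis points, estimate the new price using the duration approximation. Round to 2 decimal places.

Duration approximation: ΔP/P ≈ -D_mod · Δy = -13.754 × (-0.017) = +0.233818.
New price ≈ 121.64 × (1 + 0.233818) = 150.08162152.

₹150.08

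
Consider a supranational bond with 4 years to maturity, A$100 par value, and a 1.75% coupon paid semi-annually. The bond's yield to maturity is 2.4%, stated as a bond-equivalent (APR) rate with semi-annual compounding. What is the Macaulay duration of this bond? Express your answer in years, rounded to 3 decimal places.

3.879 years

Periodic yield y = 0.012. Discount each cash flow and weight by its period:
  t   CF        PV=CF/(1+0.012)^t    t·PV
  1        0.875         0.8646         0.8646
  2        0.875         0.8544         1.7087
  3        0.875         0.8442         2.5327
  4        0.875         0.8342         3.3369
  5        0.875         0.8243         4.1217
  6        0.875         0.8146         4.8874
  7        0.875         0.8049         5.6343
  8      100.875        91.6937       733.5495
  Σ                     97.5350       756.6359
Price P = Σ PV = 97.5350.
Macaulay duration = Σ(t·PV) / P = 756.6359 / 97.5350 = 7.75759 half-year periods.
In years: 7.75759 / 2 = 3.87879 years.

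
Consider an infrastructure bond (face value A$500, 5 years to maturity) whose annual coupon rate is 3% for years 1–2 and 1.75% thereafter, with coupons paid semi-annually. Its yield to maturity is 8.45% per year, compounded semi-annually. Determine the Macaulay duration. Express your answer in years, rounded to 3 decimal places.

Periodic yield y = 0.04225. Discount each cash flow and weight by its period:
  t   CF        PV=CF/(1+0.04225)^t    t·PV
  1        7.500         7.1960         7.1960
  2        7.500         6.9043        13.8085
  3        7.500         6.6244        19.8732
  4        7.500         6.3559        25.4234
  5        4.375         3.5573        17.7864
  6        4.375         3.4131        20.4785
  7        4.375         3.2747        22.9231
  8        4.375         3.1420        25.1358
  9        4.375         3.0146        27.1315
  10     504.375       333.4529     3,334.5291
  Σ                    376.9351     3,514.2854
Price P = Σ PV = 376.9351.
Macaulay duration = Σ(t·PV) / P = 3,514.2854 / 376.9351 = 9.32332 half-year periods.
In years: 9.32332 / 2 = 4.66166 years.

4.662 years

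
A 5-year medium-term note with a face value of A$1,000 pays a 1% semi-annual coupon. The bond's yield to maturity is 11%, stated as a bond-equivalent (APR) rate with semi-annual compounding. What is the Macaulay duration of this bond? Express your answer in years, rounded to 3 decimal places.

Periodic yield y = 0.055. Discount each cash flow and weight by its period:
  t   CF        PV=CF/(1+0.055)^t    t·PV
  1         5.00         4.7393         4.7393
  2         5.00         4.4923         8.9845
  3         5.00         4.2581        12.7742
  4         5.00         4.0361        16.1443
  5         5.00         3.8257        19.1284
  6         5.00         3.6262        21.7574
  7         5.00         3.4372        24.0603
  8         5.00         3.2580        26.0640
  9         5.00         3.0881        27.7933
  10    1,005.00       588.3577     5,883.5773
  Σ                    623.1187     6,045.0230
Price P = Σ PV = 623.1187.
Macaulay duration = Σ(t·PV) / P = 6,045.0230 / 623.1187 = 9.70124 half-year periods.
In years: 9.70124 / 2 = 4.85062 years.

4.851 years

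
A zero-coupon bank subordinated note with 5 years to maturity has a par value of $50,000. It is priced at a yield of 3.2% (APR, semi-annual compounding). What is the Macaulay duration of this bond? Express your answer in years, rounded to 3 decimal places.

5.000 years

A zero-coupon bond has a single cash flow at maturity, so its Macaulay duration equals its maturity: 5 years.
(Equivalently: 10 semi-annual periods ÷ 2 = 5 years.)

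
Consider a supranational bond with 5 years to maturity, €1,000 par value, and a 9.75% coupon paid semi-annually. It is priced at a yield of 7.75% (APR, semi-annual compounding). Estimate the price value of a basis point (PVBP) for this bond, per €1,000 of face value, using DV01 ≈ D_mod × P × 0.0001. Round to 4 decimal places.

Periodic yield y = 0.03875.
  t   CF        PV=CF/(1+0.03875)^t    t·PV
  1        48.75        46.9314        46.9314
  2        48.75        45.1807        90.3613
  3        48.75        43.4952       130.4857
  4        48.75        41.8727       167.4906
  5        48.75        40.3106       201.5531
  6        48.75        38.8069       232.8411
  7        48.75        37.3592       261.5143
  8        48.75        35.9655       287.7241
  9        48.75        34.6238       311.6146
  10    1,048.75       717.0701     7,170.7009
  Σ                  1,081.6160     8,901.2171
P = 1,081.6160; D_Mac = 8.22955 half-year periods = 4.11478 yrs; D_mod = 3.96128 yrs.
DV01 ≈ 3.96128 × 1,081.6160 × 0.0001 = 0.428458.

€0.4285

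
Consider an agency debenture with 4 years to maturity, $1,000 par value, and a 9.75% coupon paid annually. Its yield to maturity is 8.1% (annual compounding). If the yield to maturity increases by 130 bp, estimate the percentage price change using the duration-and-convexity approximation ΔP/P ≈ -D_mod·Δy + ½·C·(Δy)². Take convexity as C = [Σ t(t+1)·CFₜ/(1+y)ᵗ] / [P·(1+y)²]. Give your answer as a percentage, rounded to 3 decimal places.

-4.102%

With y = 0.081:
  t   CF        PV=CF/(1+0.081)^t    t·PV        t(t+1)·PV
  1        97.50        90.1943        90.1943         180.3885
  2        97.50        83.4360       166.8719         500.6157
  3        97.50        77.1840       231.5521         926.2085
  4     1,097.50       803.7144     3,214.8576      16,074.2881
  Σ                  1,054.5287     3,703.4759      17,681.5009
P = 1,054.5287; D_Mac = 3.51197 yrs; D_mod = 3.24882 yrs; C = 14.34859.
Duration effect: -3.24882 × (+0.013) = -0.042235
Convexity effect: 0.5 × 14.34859 × (0.013)² = +0.0012125
ΔP/P ≈ -0.042235 + 0.0012125 = -0.041022 = -4.1022%.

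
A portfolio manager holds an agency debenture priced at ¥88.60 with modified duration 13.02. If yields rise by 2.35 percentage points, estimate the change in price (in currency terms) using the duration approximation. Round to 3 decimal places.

Duration approximation: ΔP/P ≈ -D_mod · Δy = -13.02 × (+0.0235) = -0.305970.
ΔP ≈ 88.60 × (-0.305970) = -27.108942.

-¥27.109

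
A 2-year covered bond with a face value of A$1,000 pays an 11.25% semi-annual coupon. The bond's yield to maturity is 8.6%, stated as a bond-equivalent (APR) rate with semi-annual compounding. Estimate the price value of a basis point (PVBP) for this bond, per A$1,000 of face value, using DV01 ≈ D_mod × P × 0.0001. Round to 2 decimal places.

A$0.19

Periodic yield y = 0.043.
  t   CF        PV=CF/(1+0.043)^t    t·PV
  1        56.25        53.9310        53.9310
  2        56.25        51.7075       103.4151
  3        56.25        49.5758       148.7274
  4     1,056.25       892.5437     3,570.1748
  Σ                  1,047.7580     3,876.2482
P = 1,047.7580; D_Mac = 3.69956 half-year periods = 1.84978 yrs; D_mod = 1.77352 yrs.
DV01 ≈ 1.77352 × 1,047.7580 × 0.0001 = 0.185822.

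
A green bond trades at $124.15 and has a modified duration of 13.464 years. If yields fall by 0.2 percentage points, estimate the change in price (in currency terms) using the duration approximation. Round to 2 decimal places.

+$3.34

Duration approximation: ΔP/P ≈ -D_mod · Δy = -13.464 × (-0.002) = +0.026928.
ΔP ≈ 124.15 × (+0.026928) = +3.3431112.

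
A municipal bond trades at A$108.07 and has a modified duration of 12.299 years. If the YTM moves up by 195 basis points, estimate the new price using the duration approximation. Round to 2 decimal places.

Duration approximation: ΔP/P ≈ -D_mod · Δy = -12.299 × (+0.0195) = -0.2398305.
New price ≈ 108.07 × (1 - 0.2398305) = 82.151517865.

A$82.15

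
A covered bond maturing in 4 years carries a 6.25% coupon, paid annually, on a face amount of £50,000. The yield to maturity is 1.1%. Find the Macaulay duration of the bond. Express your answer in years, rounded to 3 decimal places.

3.693 years

Periodic yield y = 0.011. Discount each cash flow and weight by its year:
  t   CF        PV=CF/(1+0.011)^t    t·PV
  1     3,125.00     3,090.9990     3,090.9990
  2     3,125.00     3,057.3680     6,114.7359
  3     3,125.00     3,024.1028     9,072.3085
  4    53,125.00    50,850.3938   203,401.5753
  Σ                 60,022.8636   221,679.6187
Price P = Σ PV = 60,022.8636.
Macaulay duration = Σ(t·PV) / P = 221,679.6187 / 60,022.8636 = 3.69325 years.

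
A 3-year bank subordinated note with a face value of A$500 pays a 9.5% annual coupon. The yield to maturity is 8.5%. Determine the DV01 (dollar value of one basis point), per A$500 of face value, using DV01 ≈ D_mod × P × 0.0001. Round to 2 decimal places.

A$0.13

Periodic yield y = 0.085.
  t   CF        PV=CF/(1+0.085)^t    t·PV
  1        47.50        43.7788        43.7788
  2        47.50        40.3491        80.6983
  3       547.50       428.6422     1,285.9266
  Σ                    512.7701     1,410.4036
P = 512.7701; D_Mac = 2.75056 yrs; D_mod = 2.53508 yrs.
DV01 ≈ 2.53508 × 512.7701 × 0.0001 = 0.129991.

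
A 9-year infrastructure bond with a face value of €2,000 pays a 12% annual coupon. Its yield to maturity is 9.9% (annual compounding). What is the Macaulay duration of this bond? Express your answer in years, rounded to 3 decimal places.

6.140 years

Periodic yield y = 0.099. Discount each cash flow and weight by its year:
  t   CF        PV=CF/(1+0.099)^t    t·PV
  1       240.00       218.3803       218.3803
  2       240.00       198.7082       397.4165
  3       240.00       180.8082       542.4247
  4       240.00       164.5207       658.0827
  5       240.00       149.7003       748.5017
  6       240.00       136.2150       817.2903
  7       240.00       123.9445       867.6118
  8       240.00       112.7794       902.2350
  9     2,240.00       957.7867     8,620.0800
  Σ                  2,242.8434    13,772.0229
Price P = Σ PV = 2,242.8434.
Macaulay duration = Σ(t·PV) / P = 13,772.0229 / 2,242.8434 = 6.14043 years.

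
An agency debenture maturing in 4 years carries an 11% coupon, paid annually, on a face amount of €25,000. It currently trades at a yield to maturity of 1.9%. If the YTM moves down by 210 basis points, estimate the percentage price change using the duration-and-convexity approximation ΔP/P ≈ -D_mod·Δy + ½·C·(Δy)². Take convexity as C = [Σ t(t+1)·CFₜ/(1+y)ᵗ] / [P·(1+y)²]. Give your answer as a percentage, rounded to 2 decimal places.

With y = 0.019:
  t   CF        PV=CF/(1+0.019)^t    t·PV        t(t+1)·PV
  1     2,750.00     2,698.7242     2,698.7242       5,397.4485
  2     2,750.00     2,648.4046     5,296.8091      15,890.4273
  3     2,750.00     2,599.0231     7,797.0693      31,188.2774
  4    27,750.00    25,737.4936   102,949.9744     514,749.8718
  Σ                 33,683.6455   118,742.5770     567,226.0249
P = 33,683.6455; D_Mac = 3.52523 yrs; D_mod = 3.45950 yrs; C = 16.21768.
Duration effect: -3.45950 × (-0.021) = +0.072649
Convexity effect: 0.5 × 16.21768 × (-0.021)² = +0.0035760
ΔP/P ≈ +0.072649 + 0.0035760 = +0.076225 = +7.6225%.

+7.62%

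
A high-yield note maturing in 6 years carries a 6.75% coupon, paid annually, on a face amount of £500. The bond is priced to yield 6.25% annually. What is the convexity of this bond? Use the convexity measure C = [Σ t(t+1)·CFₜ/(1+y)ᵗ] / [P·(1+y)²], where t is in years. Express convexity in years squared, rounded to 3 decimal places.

With y = 0.0625:
  t   CF        PV=CF/(1+0.0625)^t    t·PV        t(t+1)·PV
  1        33.75        31.7647        31.7647          63.5294
  2        33.75        29.8962        59.7924         179.3772
  3        33.75        28.1376        84.4128         337.6511
  4        33.75        26.4824       105.9298         529.6488
  5        33.75        24.9247       124.6233         747.7395
  6       533.75       370.9918     2,225.9505      15,581.6536
  Σ                    512.1973     2,632.4734      17,439.5997
P = 512.1973.
Convexity = Σ t(t+1)·PV / [P·(1+y)²] = 17,439.5997 / (512.1973 × 1.128906) = 30.16069.

30.161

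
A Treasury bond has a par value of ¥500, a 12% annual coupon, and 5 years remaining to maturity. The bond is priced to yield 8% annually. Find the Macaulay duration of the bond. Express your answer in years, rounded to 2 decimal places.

4.11 years

Periodic yield y = 0.08. Discount each cash flow and weight by its year:
  t   CF        PV=CF/(1+0.08)^t    t·PV
  1        60.00        55.5556        55.5556
  2        60.00        51.4403       102.8807
  3        60.00        47.6299       142.8898
  4        60.00        44.1018       176.4072
  5       560.00       381.1266     1,905.6330
  Σ                    579.8542     2,383.3661
Price P = Σ PV = 579.8542.
Macaulay duration = Σ(t·PV) / P = 2,383.3661 / 579.8542 = 4.11029 years.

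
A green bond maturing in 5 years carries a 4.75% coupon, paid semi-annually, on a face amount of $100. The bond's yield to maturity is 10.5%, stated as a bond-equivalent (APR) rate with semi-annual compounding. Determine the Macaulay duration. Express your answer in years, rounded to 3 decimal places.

Periodic yield y = 0.0525. Discount each cash flow and weight by its period:
  t   CF        PV=CF/(1+0.0525)^t    t·PV
  1        2.375         2.2565         2.2565
  2        2.375         2.1440         4.2879
  3        2.375         2.0370         6.1111
  4        2.375         1.9354         7.7417
  5        2.375         1.8389         9.1944
  6        2.375         1.7472        10.4829
  7        2.375         1.6600        11.6200
  8        2.375         1.5772        12.6176
  9        2.375         1.4985        13.4867
  10     102.375        61.3724       613.7237
  Σ                     78.0671       691.5226
Price P = Σ PV = 78.0671.
Macaulay duration = Σ(t·PV) / P = 691.5226 / 78.0671 = 8.85806 half-year periods.
In years: 8.85806 / 2 = 4.42903 years.

4.429 years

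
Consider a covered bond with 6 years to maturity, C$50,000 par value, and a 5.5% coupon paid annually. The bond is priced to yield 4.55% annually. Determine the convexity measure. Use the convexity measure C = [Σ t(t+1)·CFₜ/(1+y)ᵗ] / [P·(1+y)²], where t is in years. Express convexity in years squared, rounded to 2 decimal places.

32.41

With y = 0.0455:
  t   CF        PV=CF/(1+0.0455)^t    t·PV        t(t+1)·PV
  1     2,750.00     2,630.3204     2,630.3204       5,260.6408
  2     2,750.00     2,515.8493     5,031.6986      15,095.0957
  3     2,750.00     2,406.3599     7,219.0797      28,876.3188
  4     2,750.00     2,301.6355     9,206.5420      46,032.7098
  5     2,750.00     2,201.4687    11,007.3433      66,044.0599
  6    52,750.00    40,390.4081   242,342.4485   1,696,397.1394
  Σ                 52,446.0418   277,437.4324   1,857,705.9644
P = 52,446.0418.
Convexity = Σ t(t+1)·PV / [P·(1+y)²] = 1,857,705.9644 / (52,446.0418 × 1.093070) = 32.40531.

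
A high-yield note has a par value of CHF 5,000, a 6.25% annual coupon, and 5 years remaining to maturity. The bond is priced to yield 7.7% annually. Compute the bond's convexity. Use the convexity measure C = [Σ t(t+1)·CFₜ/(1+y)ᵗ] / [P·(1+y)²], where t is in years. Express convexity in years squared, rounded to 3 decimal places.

With y = 0.077:
  t   CF        PV=CF/(1+0.077)^t    t·PV        t(t+1)·PV
  1       312.50       290.1578       290.1578         580.3157
  2       312.50       269.4130       538.8261       1,616.4782
  3       312.50       250.1514       750.4542       3,001.8166
  4       312.50       232.2668       929.0674       4,645.3368
  5     5,312.50     3,666.2361    18,331.1804     109,987.0823
  Σ                  4,708.2252    20,839.6858     119,831.0296
P = 4,708.2252.
Convexity = Σ t(t+1)·PV / [P·(1+y)²] = 119,831.0296 / (4,708.2252 × 1.159929) = 21.94222.

21.942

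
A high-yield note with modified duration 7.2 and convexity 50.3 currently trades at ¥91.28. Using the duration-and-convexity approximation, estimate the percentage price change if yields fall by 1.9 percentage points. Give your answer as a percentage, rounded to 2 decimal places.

Duration effect: -D_mod·Δy = -7.2 × (-0.019) = +0.136800
Convexity effect: ½·C·(Δy)² = 0.5 × 50.3 × (-0.019)² = +0.00907915
ΔP/P ≈ +0.136800 + 0.00907915 = +0.14587915
= +14.587915%.

+14.59%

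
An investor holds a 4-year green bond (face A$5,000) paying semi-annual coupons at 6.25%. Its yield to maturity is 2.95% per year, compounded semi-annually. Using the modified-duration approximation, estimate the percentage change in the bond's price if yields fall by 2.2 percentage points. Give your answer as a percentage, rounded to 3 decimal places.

+7.864%

Periodic yield y = 0.01475. Modified duration first:
  t   CF        PV=CF/(1+0.01475)^t    t·PV
  1       156.25       153.9788       153.9788
  2       156.25       151.7406       303.4813
  3       156.25       149.5350       448.6050
  4       156.25       147.3614       589.4457
  5       156.25       145.2194       726.0971
  6       156.25       143.1086       858.6515
  7       156.25       141.0284       987.1989
  8     5,156.25     4,586.2897    36,690.3178
  Σ                  5,618.2620    40,757.7760
P = 5,618.2620; D_Mac = 7.25452 half-year periods = 3.62726 yrs; D_mod = 3.62726/(1+0.01475) = 3.57453 yrs.
ΔP/P ≈ -D_mod · Δy = -3.57453 × (-0.022) = +0.078640 = +7.8640%.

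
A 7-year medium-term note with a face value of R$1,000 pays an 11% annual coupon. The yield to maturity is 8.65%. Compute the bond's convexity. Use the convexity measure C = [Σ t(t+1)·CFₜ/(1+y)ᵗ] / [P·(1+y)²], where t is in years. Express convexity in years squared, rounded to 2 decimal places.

32.63

With y = 0.0865:
  t   CF        PV=CF/(1+0.0865)^t    t·PV        t(t+1)·PV
  1       110.00       101.2425       101.2425         202.4850
  2       110.00        93.1823       186.3645         559.0935
  3       110.00        85.7637       257.2911       1,029.1644
  4       110.00        78.9358       315.7430       1,578.7151
  5       110.00        72.6514       363.2570       2,179.5422
  6       110.00        66.8674       401.2043       2,808.4299
  7     1,110.00       621.0333     4,347.2329      34,777.8629
  Σ                  1,119.6763     5,972.3353      43,135.2931
P = 1,119.6763.
Convexity = Σ t(t+1)·PV / [P·(1+y)²] = 43,135.2931 / (1,119.6763 × 1.180482) = 32.63479.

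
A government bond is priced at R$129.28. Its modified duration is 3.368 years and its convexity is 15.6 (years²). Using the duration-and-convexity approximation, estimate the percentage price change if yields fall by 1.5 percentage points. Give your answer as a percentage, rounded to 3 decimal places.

+5.228%

Duration effect: -D_mod·Δy = -3.368 × (-0.015) = +0.050520
Convexity effect: ½·C·(Δy)² = 0.5 × 15.6 × (-0.015)² = +0.0017550
ΔP/P ≈ +0.050520 + 0.0017550 = +0.052275
= +5.2275%.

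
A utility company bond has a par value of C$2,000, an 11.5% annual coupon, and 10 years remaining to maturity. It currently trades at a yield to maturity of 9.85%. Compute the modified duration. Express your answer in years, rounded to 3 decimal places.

6.011 years

Periodic yield y = 0.0985. First find Macaulay duration:
  t   CF        PV=CF/(1+0.0985)^t    t·PV
  1       230.00       209.3764       209.3764
  2       230.00       190.6021       381.2042
  3       230.00       173.5113       520.5338
  4       230.00       157.9529       631.8116
  5       230.00       143.7896       718.9481
  6       230.00       130.8963       785.3780
  7       230.00       119.1592       834.1141
  8       230.00       108.4744       867.7954
  9       230.00        98.7478       888.7299
  10    2,230.00       871.5740     8,715.7397
  Σ                  2,204.0839    14,553.6311
P = 2,204.0839; Macaulay duration = 14,553.6311 / 2,204.0839 = 6.60303 years.
Modified duration = D_Mac / (1 + y) = 6.60303 / 1.0985 = 6.01095 years.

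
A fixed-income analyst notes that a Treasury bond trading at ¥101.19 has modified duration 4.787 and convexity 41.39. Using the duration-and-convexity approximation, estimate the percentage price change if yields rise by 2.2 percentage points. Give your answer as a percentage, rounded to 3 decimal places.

Duration effect: -D_mod·Δy = -4.787 × (+0.022) = -0.105314
Convexity effect: ½·C·(Δy)² = 0.5 × 41.39 × (0.022)² = +0.01001638
ΔP/P ≈ -0.105314 + 0.01001638 = -0.09529762
= -9.529762%.

-9.530%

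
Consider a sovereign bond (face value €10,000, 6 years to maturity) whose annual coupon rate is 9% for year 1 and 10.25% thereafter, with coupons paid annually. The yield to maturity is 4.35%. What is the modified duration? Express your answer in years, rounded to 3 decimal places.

Periodic yield y = 0.0435. First find Macaulay duration:
  t   CF        PV=CF/(1+0.0435)^t    t·PV
  1       900.00       862.4820       862.4820
  2     1,025.00       941.3236     1,882.6472
  3     1,025.00       902.0830     2,706.2490
  4     1,025.00       864.4782     3,457.9128
  5     1,025.00       828.4410     4,142.2051
  6    11,025.00     8,539.3316    51,235.9895
  Σ                 12,938.1395    64,287.4858
P = 12,938.1395; Macaulay duration = 64,287.4858 / 12,938.1395 = 4.96884 years.
Modified duration = D_Mac / (1 + y) = 4.96884 / 1.0435 = 4.76170 years.

4.762 years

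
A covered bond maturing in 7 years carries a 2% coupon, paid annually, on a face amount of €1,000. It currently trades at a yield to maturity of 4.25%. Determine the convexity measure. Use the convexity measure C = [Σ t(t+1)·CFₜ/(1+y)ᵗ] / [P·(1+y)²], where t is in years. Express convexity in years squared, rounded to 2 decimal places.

47.30

With y = 0.0425:
  t   CF        PV=CF/(1+0.0425)^t    t·PV        t(t+1)·PV
  1        20.00        19.1847        19.1847          38.3693
  2        20.00        18.4025        36.8051         110.4153
  3        20.00        17.6523        52.9570         211.8278
  4        20.00        16.9327        67.7307         338.6536
  5        20.00        16.2424        81.2119         487.2714
  6        20.00        15.5802        93.4813         654.3693
  7     1,020.00       762.1979     5,335.3850      42,683.0803
  Σ                    866.1927     5,686.7557      44,523.9870
P = 866.1927.
Convexity = Σ t(t+1)·PV / [P·(1+y)²] = 44,523.9870 / (866.1927 × 1.086806) = 47.29633.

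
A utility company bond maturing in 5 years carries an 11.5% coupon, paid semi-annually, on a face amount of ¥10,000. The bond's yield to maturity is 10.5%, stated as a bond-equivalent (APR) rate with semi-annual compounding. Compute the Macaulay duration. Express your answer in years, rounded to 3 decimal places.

Periodic yield y = 0.0525. Discount each cash flow and weight by its period:
  t   CF        PV=CF/(1+0.0525)^t    t·PV
  1       575.00       546.3183       546.3183
  2       575.00       519.0673     1,038.1345
  3       575.00       493.1755     1,479.5266
  4       575.00       468.5753     1,874.3013
  5       575.00       445.2022     2,226.0111
  6       575.00       422.9950     2,537.9699
  7       575.00       401.8955     2,813.2683
  8       575.00       381.8484     3,054.7874
  9       575.00       362.8014     3,265.2122
  10   10,575.00     6,339.5631    63,395.6313
  Σ                 10,381.4420    82,231.1611
Price P = Σ PV = 10,381.4420.
Macaulay duration = Σ(t·PV) / P = 82,231.1611 / 10,381.4420 = 7.92098 half-year periods.
In years: 7.92098 / 2 = 3.96049 years.

3.960 years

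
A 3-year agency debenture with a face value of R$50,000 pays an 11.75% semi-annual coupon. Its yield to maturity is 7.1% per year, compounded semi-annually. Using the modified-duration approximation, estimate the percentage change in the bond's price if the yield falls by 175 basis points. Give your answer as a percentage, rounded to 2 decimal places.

+4.46%

Periodic yield y = 0.0355. Modified duration first:
  t   CF        PV=CF/(1+0.0355)^t    t·PV
  1     2,937.50     2,836.7938     2,836.7938
  2     2,937.50     2,739.5401     5,479.0803
  3     2,937.50     2,645.6206     7,936.8618
  4     2,937.50     2,554.9209    10,219.6837
  5     2,937.50     2,467.3307    12,336.6534
  6    52,937.50    42,940.0760   257,640.4557
  Σ                 56,184.2821   296,449.5288
P = 56,184.2821; D_Mac = 5.27638 half-year periods = 2.63819 yrs; D_mod = 2.63819/(1+0.0355) = 2.54774 yrs.
ΔP/P ≈ -D_mod · Δy = -2.54774 × (-0.0175) = +0.044586 = +4.4586%.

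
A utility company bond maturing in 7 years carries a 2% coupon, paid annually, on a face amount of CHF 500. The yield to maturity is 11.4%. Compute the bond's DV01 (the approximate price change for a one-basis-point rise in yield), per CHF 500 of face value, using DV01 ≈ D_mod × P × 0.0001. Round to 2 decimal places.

CHF 0.16

Periodic yield y = 0.114.
  t   CF        PV=CF/(1+0.114)^t    t·PV
  1        10.00         8.9767         8.9767
  2        10.00         8.0580        16.1161
  3        10.00         7.2334        21.7003
  4        10.00         6.4932        25.9728
  5        10.00         5.8287        29.1437
  6        10.00         5.2323        31.3935
  7       510.00       239.5377     1,676.7638
  Σ                    281.3600     1,810.0668
P = 281.3600; D_Mac = 6.43328 yrs; D_mod = 5.77493 yrs.
DV01 ≈ 5.77493 × 281.3600 × 0.0001 = 0.162484.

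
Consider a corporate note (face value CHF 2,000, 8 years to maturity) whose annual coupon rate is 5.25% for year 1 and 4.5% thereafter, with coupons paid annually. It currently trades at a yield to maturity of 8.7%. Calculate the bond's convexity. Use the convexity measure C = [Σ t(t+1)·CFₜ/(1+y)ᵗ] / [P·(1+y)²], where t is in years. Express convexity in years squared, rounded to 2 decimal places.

With y = 0.087:
  t   CF        PV=CF/(1+0.087)^t    t·PV        t(t+1)·PV
  1       105.00        96.5961        96.5961         193.1923
  2        90.00        76.1699       152.3398         457.0194
  3        90.00        70.0735       210.2205         840.8821
  4        90.00        64.4651       257.8602       1,289.3010
  5        90.00        59.3055       296.5274       1,779.1643
  6        90.00        54.5589       327.3531       2,291.4719
  7        90.00        50.1921       351.3450       2,810.7598
  8     2,090.00     1,072.2843     8,578.2741      77,204.4671
  Σ                  1,543.6453    10,270.5163      86,866.2579
P = 1,543.6453.
Convexity = Σ t(t+1)·PV / [P·(1+y)²] = 86,866.2579 / (1,543.6453 × 1.181569) = 47.62604.

47.63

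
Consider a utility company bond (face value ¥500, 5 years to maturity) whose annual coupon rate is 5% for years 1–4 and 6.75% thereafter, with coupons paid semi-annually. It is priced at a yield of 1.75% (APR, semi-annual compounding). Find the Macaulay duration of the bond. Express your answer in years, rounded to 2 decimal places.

Periodic yield y = 0.00875. Discount each cash flow and weight by its period:
  t   CF        PV=CF/(1+0.00875)^t    t·PV
  1       12.500        12.3916        12.3916
  2       12.500        12.2841        24.5682
  3       12.500        12.1775        36.5326
  4       12.500        12.0719        48.2876
  5       12.500        11.9672        59.8360
  6       12.500        11.8634        71.1803
  7       12.500        11.7605        82.3234
  8       12.500        11.6585        93.2678
  9       16.875        15.6024       140.4217
  10     516.875       473.7509     4,737.5090
  Σ                    585.5280     5,306.3182
Price P = Σ PV = 585.5280.
Macaulay duration = Σ(t·PV) / P = 5,306.3182 / 585.5280 = 9.06245 half-year periods.
In years: 9.06245 / 2 = 4.53123 years.

4.53 years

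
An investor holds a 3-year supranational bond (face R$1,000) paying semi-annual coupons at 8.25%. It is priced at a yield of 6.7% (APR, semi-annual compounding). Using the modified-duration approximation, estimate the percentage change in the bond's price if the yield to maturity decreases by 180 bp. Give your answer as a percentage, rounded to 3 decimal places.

Periodic yield y = 0.0335. Modified duration first:
  t   CF        PV=CF/(1+0.0335)^t    t·PV
  1        41.25        39.9129        39.9129
  2        41.25        38.6192        77.2383
  3        41.25        37.3674       112.1021
  4        41.25        36.1561       144.6245
  5        41.25        34.9842       174.9208
  6     1,041.25       854.4608     5,126.7646
  Σ                  1,041.5005     5,675.5634
P = 1,041.5005; D_Mac = 5.44941 half-year periods = 2.72470 yrs; D_mod = 2.72470/(1+0.0335) = 2.63639 yrs.
ΔP/P ≈ -D_mod · Δy = -2.63639 × (-0.018) = +0.047455 = +4.7455%.

+4.745%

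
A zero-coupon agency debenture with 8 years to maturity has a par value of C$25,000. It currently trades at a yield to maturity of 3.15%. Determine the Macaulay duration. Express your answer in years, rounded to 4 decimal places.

A zero-coupon bond has a single cash flow at maturity, so its Macaulay duration equals its maturity: 8 years.

8.0000 years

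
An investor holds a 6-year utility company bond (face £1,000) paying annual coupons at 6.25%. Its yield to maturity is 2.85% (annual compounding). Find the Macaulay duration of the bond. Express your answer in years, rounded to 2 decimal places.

5.26 years

Periodic yield y = 0.0285. Discount each cash flow and weight by its year:
  t   CF        PV=CF/(1+0.0285)^t    t·PV
  1        62.50        60.7681        60.7681
  2        62.50        59.0842       118.1684
  3        62.50        57.4470       172.3409
  4        62.50        55.8551       223.4204
  5        62.50        54.3073       271.5367
  6     1,062.50       897.6420     5,385.8520
  Σ                  1,185.1037     6,232.0865
Price P = Σ PV = 1,185.1037.
Macaulay duration = Σ(t·PV) / P = 6,232.0865 / 1,185.1037 = 5.25868 years.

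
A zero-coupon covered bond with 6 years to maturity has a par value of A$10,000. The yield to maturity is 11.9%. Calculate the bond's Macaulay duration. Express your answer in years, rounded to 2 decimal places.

6.00 years

A zero-coupon bond has a single cash flow at maturity, so its Macaulay duration equals its maturity: 6 years.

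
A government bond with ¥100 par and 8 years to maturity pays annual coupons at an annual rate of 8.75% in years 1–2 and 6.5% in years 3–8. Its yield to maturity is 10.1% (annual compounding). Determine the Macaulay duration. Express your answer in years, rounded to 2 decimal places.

6.07 years

Periodic yield y = 0.101. Discount each cash flow and weight by its year:
  t   CF        PV=CF/(1+0.101)^t    t·PV
  1         8.75         7.9473         7.9473
  2         8.75         7.2183        14.4365
  3         6.50         4.8703        14.6108
  4         6.50         4.4235        17.6939
  5         6.50         4.0177        20.0885
  6         6.50         3.6491        21.8948
  7         6.50         3.3144        23.2007
  8       106.50        49.3232       394.5854
  Σ                     84.7637       514.4579
Price P = Σ PV = 84.7637.
Macaulay duration = Σ(t·PV) / P = 514.4579 / 84.7637 = 6.06932 years.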